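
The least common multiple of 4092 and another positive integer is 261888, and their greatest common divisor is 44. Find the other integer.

2816

gcd × lcm = product of the two integers, so the other integer is (44 × 261888) / 4092 = 2816.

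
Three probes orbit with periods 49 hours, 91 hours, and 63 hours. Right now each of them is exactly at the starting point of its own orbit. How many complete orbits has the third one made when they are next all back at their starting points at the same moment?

91 orbits

They are all back at their starting positions together after one LCM of the periods.
49 = 7^2
91 = 7 × 13
63 = 3^2 × 7
LCM(49, 91, 63) = 3^2 × 7^2 × 13 = 5733.
Orbits for period 63: 5733 / 63 = 91.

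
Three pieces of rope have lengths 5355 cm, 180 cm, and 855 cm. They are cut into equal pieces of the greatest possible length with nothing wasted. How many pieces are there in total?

Piece length = gcd(5355, 180, 855).
5355 = 3^2 × 5 × 7 × 17
180 = 2^2 × 3^2 × 5
855 = 3^2 × 5 × 19
gcd(5355, 180, 855) = 3^2 × 5 = 45.
Total pieces = 5355/45 + 180/45 + 855/45 = 119 + 4 + 19 = 142.

142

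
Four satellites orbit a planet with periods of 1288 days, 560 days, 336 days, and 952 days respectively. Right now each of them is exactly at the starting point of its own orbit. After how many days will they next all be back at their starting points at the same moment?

656880 days

The first simultaneous occurrence is after LCM of the individual periods.
1288 = 2^3 × 7 × 23
560 = 2^4 × 5 × 7
336 = 2^4 × 3 × 7
952 = 2^3 × 7 × 17
LCM(1288, 560, 336, 952) = 2^4 × 3 × 5 × 7 × 17 × 23 = 656880.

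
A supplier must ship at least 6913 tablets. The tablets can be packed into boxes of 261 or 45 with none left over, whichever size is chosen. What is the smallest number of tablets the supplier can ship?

7830

The number of tablets must be a common multiple of 261 and 45, so a multiple of their LCM.
261 = 3^2 × 29
45 = 3^2 × 5
LCM(261, 45) = 3^2 × 5 × 29 = 1305.
Smallest multiple of 1305 that is ≥ 6913: ⌈6913/1305⌉ × 1305 = 6 × 1305 = 7830.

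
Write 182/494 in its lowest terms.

182 = 2 × 7 × 13
494 = 2 × 13 × 19
gcd(182, 494) = 2 × 13 = 26.
Divide numerator and denominator by 26: 182/494 = 7/19.

7/19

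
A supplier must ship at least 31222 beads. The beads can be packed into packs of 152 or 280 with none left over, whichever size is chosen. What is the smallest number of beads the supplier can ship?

The number of beads must be a common multiple of 152 and 280, so a multiple of their LCM.
152 = 2^3 × 19
280 = 2^3 × 5 × 7
LCM(152, 280) = 2^3 × 5 × 7 × 19 = 5320.
Smallest multiple of 5320 that is ≥ 31222: ⌈31222/5320⌉ × 5320 = 6 × 5320 = 31920.

31920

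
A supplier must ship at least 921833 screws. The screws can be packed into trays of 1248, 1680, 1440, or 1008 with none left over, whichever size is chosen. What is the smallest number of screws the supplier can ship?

The number of screws must be a common multiple of 1248, 1680, 1440, and 1008, so a multiple of their LCM.
1248 = 2^5 × 3 × 13
1680 = 2^4 × 3 × 5 × 7
1440 = 2^5 × 3^2 × 5
1008 = 2^4 × 3^2 × 7
LCM(1248, 1680, 1440, 1008) = 2^5 × 3^2 × 5 × 7 × 13 = 131040.
Smallest multiple of 131040 that is ≥ 921833: ⌈921833/131040⌉ × 131040 = 8 × 131040 = 1048320.

1048320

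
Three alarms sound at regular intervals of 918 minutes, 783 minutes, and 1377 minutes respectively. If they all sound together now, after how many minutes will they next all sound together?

79866 minutes

They coincide at every common multiple of the periods; the first is the LCM.
918 = 2 × 3^3 × 17
783 = 3^3 × 29
1377 = 3^4 × 17
LCM(918, 783, 1377) = 2 × 3^4 × 17 × 29 = 79866.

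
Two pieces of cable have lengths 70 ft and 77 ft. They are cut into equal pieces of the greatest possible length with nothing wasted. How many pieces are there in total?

21

Piece length = gcd(70, 77).
70 = 2 × 5 × 7
77 = 7 × 11
gcd(70, 77) = 7.
Total pieces = 70/7 + 77/7 = 10 + 11 = 21.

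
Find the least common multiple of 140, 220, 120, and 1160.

140 = 2^2 × 5 × 7
220 = 2^2 × 5 × 11
120 = 2^3 × 3 × 5
1160 = 2^3 × 5 × 29
LCM(140, 220, 120, 1160) = 2^3 × 3 × 5 × 7 × 11 × 29 = 267960.

267960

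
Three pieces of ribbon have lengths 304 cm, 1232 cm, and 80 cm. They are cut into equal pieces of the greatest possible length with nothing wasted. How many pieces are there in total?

Piece length = gcd(304, 1232, 80).
304 = 2^4 × 19
1232 = 2^4 × 7 × 11
80 = 2^4 × 5
gcd(304, 1232, 80) = 2^4 = 16.
Total pieces = 304/16 + 1232/16 + 80/16 = 19 + 77 + 5 = 101.

101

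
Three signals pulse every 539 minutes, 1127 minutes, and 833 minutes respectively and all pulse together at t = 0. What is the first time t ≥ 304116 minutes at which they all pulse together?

421498 minutes

Joint pulses occur at multiples of LCM(539, 1127, 833).
539 = 7^2 × 11
1127 = 7^2 × 23
833 = 7^2 × 17
LCM(539, 1127, 833) = 7^2 × 11 × 17 × 23 = 210749.
Smallest multiple of 210749 that is ≥ 304116: ⌈304116/210749⌉ × 210749 = 2 × 210749 = 421498.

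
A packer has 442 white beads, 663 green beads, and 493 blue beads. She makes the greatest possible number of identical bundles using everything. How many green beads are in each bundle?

39

Number of bundles = gcd(442, 663, 493).
442 = 2 × 13 × 17
663 = 3 × 13 × 17
493 = 17 × 29
gcd(442, 663, 493) = 17.
green beads per bundle = 663 / 17 = 39.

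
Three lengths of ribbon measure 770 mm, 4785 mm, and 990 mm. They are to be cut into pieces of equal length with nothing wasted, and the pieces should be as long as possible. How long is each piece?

55 mm

Each piece length must divide every original length, so the longest possible is gcd(770, 4785, 990).
770 = 2 × 5 × 7 × 11
4785 = 3 × 5 × 11 × 29
990 = 2 × 3^2 × 5 × 11
gcd(770, 4785, 990) = 5 × 11 = 55.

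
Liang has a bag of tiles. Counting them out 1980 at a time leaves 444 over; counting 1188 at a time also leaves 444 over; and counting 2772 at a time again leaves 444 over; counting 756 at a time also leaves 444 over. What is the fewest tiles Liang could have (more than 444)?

42024

N − 444 must be a common multiple of 1980, 1188, 2772, and 756.
1980 = 2^2 × 3^2 × 5 × 11
1188 = 2^2 × 3^3 × 11
2772 = 2^2 × 3^2 × 7 × 11
756 = 2^2 × 3^3 × 7
LCM(1980, 1188, 2772, 756) = 2^2 × 3^3 × 5 × 7 × 11 = 41580.
Smallest N > 444 is LCM + 444 = 41580 + 444 = 42024.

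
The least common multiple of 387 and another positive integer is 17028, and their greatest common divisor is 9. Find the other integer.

gcd × lcm = product of the two integers, so the other integer is (9 × 17028) / 387 = 396.

396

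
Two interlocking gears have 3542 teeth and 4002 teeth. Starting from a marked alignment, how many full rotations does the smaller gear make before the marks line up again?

87 rotations

The first common completion time is the LCM of the periods.
3542 = 2 × 7 × 11 × 23
4002 = 2 × 3 × 23 × 29
LCM(3542, 4002) = 2 × 3 × 7 × 11 × 23 × 29 = 308154.
Rotations for period 3542: 308154 / 3542 = 87.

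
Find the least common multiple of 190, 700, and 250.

190 = 2 × 5 × 19
700 = 2^2 × 5^2 × 7
250 = 2 × 5^3
LCM(190, 700, 250) = 2^2 × 5^3 × 7 × 19 = 66500.

66500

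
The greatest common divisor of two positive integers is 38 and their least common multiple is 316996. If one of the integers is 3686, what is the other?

For two integers, gcd × lcm = product, so the other is (38 × 316996) / 3686 = 12045848 / 3686 = 3268.

3268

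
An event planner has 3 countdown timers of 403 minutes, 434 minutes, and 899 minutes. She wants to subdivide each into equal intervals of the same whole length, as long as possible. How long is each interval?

The interval must divide each timer length; the longest such is the gcd.
403 = 13 × 31
434 = 2 × 7 × 31
899 = 29 × 31
gcd(403, 434, 899) = 31.

31 minutes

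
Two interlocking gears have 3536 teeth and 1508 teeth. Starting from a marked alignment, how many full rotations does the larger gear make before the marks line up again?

29 rotations

All finish a whole number of cycles simultaneously at t = LCM of the periods.
3536 = 2^4 × 13 × 17
1508 = 2^2 × 13 × 29
LCM(3536, 1508) = 2^4 × 13 × 17 × 29 = 102544.
Rotations for period 3536: 102544 / 3536 = 29.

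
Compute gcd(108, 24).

108 = 2^2 × 3^3
24 = 2^3 × 3
gcd(108, 24) = 2^2 × 3 = 12.

12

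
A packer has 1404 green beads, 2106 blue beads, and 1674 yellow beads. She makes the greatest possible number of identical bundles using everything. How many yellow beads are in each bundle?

31

Number of bundles = gcd(1404, 2106, 1674).
1404 = 2^2 × 3^3 × 13
2106 = 2 × 3^4 × 13
1674 = 2 × 3^3 × 31
gcd(1404, 2106, 1674) = 2 × 3^3 = 54.
yellow beads per bundle = 1674 / 54 = 31.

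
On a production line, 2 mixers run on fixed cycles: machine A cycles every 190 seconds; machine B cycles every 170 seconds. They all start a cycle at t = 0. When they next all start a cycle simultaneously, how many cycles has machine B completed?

19 cycles

All finish a whole number of cycles simultaneously at t = LCM of the periods.
190 = 2 × 5 × 19
170 = 2 × 5 × 17
LCM(190, 170) = 2 × 5 × 17 × 19 = 3230.
Cycles for period 170: 3230 / 170 = 19.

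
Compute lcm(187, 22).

374

187 = 11 × 17
22 = 2 × 11
LCM(187, 22) = 2 × 11 × 17 = 374.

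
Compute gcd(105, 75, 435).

105 = 3 × 5 × 7
75 = 3 × 5^2
435 = 3 × 5 × 29
gcd(105, 75, 435) = 3 × 5 = 15.

15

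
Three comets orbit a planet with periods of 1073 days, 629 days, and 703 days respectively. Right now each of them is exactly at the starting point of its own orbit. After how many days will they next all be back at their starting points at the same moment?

346579 days

We need the least common multiple of the intervals.
1073 = 29 × 37
629 = 17 × 37
703 = 19 × 37
LCM(1073, 629, 703) = 17 × 19 × 29 × 37 = 346579.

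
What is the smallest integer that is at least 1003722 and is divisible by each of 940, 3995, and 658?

The integer must be a common multiple of 940, 3995, and 658, so a multiple of their LCM.
940 = 2^2 × 5 × 47
3995 = 5 × 17 × 47
658 = 2 × 7 × 47
LCM(940, 3995, 658) = 2^2 × 5 × 7 × 17 × 47 = 111860.
Smallest multiple of 111860 that is ≥ 1003722: ⌈1003722/111860⌉ × 111860 = 9 × 111860 = 1006740.

1006740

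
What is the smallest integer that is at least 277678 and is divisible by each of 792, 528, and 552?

The integer must be a common multiple of 792, 528, and 552, so a multiple of their LCM.
792 = 2^3 × 3^2 × 11
528 = 2^4 × 3 × 11
552 = 2^3 × 3 × 23
LCM(792, 528, 552) = 2^4 × 3^2 × 11 × 23 = 36432.
Smallest multiple of 36432 that is ≥ 277678: ⌈277678/36432⌉ × 36432 = 8 × 36432 = 291456.

291456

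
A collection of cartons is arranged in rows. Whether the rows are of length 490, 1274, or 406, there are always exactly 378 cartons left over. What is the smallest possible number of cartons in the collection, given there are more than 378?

N − 378 must be a common multiple of 490, 1274, and 406.
490 = 2 × 5 × 7^2
1274 = 2 × 7^2 × 13
406 = 2 × 7 × 29
LCM(490, 1274, 406) = 2 × 5 × 7^2 × 13 × 29 = 184730.
Smallest N > 378 is LCM + 378 = 184730 + 378 = 185108.

185108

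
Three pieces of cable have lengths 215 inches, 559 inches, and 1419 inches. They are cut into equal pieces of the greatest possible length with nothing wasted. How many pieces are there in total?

Piece length = gcd(215, 559, 1419).
215 = 5 × 43
559 = 13 × 43
1419 = 3 × 11 × 43
gcd(215, 559, 1419) = 43.
Total pieces = 215/43 + 559/43 + 1419/43 = 5 + 13 + 33 = 51.

51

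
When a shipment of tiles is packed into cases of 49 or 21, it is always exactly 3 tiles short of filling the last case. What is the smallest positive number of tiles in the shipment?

Being 3 short of a full case of size k means N ≡ −3 (mod k), i.e. N + 3 is a multiple of each size.
49 = 7^2
21 = 3 × 7
LCM(49, 21) = 3 × 7^2 = 147.
Smallest positive N is 147 − 3 = 144.

144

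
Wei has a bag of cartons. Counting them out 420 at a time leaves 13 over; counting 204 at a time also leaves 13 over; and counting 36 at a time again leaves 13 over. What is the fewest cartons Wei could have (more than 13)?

N − 13 must be a common multiple of 420, 204, and 36.
420 = 2^2 × 3 × 5 × 7
204 = 2^2 × 3 × 17
36 = 2^2 × 3^2
LCM(420, 204, 36) = 2^2 × 3^2 × 5 × 7 × 17 = 21420.
Smallest N > 13 is LCM + 13 = 21420 + 13 = 21433.

21433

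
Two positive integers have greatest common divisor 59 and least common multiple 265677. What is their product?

For any two positive integers, gcd × lcm = product = 59 × 265677 = 15674943.

15674943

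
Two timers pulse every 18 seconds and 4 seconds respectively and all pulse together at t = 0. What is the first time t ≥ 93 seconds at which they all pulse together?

Joint pulses occur at multiples of LCM(18, 4).
18 = 2 × 3^2
4 = 2^2
LCM(18, 4) = 2^2 × 3^2 = 36.
Smallest multiple of 36 that is ≥ 93: ⌈93/36⌉ × 36 = 3 × 36 = 108.

108 seconds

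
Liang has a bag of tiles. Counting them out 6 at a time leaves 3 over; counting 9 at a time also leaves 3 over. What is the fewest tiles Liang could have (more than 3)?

21

N − 3 must be a common multiple of 6 and 9.
6 = 2 × 3
9 = 3^2
LCM(6, 9) = 2 × 3^2 = 18.
Smallest N > 3 is LCM + 3 = 18 + 3 = 21.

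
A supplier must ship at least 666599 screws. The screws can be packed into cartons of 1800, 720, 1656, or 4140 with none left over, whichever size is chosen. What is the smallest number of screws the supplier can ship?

745200

The number of screws must be a common multiple of 1800, 720, 1656, and 4140, so a multiple of their LCM.
1800 = 2^3 × 3^2 × 5^2
720 = 2^4 × 3^2 × 5
1656 = 2^3 × 3^2 × 23
4140 = 2^2 × 3^2 × 5 × 23
LCM(1800, 720, 1656, 4140) = 2^4 × 3^2 × 5^2 × 23 = 82800.
Smallest multiple of 82800 that is ≥ 666599: ⌈666599/82800⌉ × 82800 = 9 × 82800 = 745200.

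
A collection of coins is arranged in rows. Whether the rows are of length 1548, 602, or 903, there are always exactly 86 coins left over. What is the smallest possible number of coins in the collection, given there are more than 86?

10922

N − 86 must be a common multiple of 1548, 602, and 903.
1548 = 2^2 × 3^2 × 43
602 = 2 × 7 × 43
903 = 3 × 7 × 43
LCM(1548, 602, 903) = 2^2 × 3^2 × 7 × 43 = 10836.
Smallest N > 86 is LCM + 86 = 10836 + 86 = 10922.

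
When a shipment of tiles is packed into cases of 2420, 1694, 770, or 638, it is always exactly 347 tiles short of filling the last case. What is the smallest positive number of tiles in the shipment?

490913

Being 347 short of a full case of size k means N ≡ −347 (mod k), i.e. N + 347 is a multiple of each size.
2420 = 2^2 × 5 × 11^2
1694 = 2 × 7 × 11^2
770 = 2 × 5 × 7 × 11
638 = 2 × 11 × 29
LCM(2420, 1694, 770, 638) = 2^2 × 5 × 7 × 11^2 × 29 = 491260.
Smallest positive N is 491260 − 347 = 490913.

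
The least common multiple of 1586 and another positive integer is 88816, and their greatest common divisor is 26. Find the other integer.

gcd × lcm = product of the two integers, so the other integer is (26 × 88816) / 1586 = 1456.

1456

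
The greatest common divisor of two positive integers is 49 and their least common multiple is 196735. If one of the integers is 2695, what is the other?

3577

For two integers, gcd × lcm = product, so the other is (49 × 196735) / 2695 = 9640015 / 2695 = 3577.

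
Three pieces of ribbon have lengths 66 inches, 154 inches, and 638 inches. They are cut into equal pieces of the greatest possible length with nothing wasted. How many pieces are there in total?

Piece length = gcd(66, 154, 638).
66 = 2 × 3 × 11
154 = 2 × 7 × 11
638 = 2 × 11 × 29
gcd(66, 154, 638) = 2 × 11 = 22.
Total pieces = 66/22 + 154/22 + 638/22 = 3 + 7 + 29 = 39.

39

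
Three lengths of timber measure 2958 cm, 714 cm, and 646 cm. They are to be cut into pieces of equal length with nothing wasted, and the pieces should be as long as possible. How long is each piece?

Each piece length must divide every original length, so the longest possible is gcd(2958, 714, 646).
2958 = 2 × 3 × 17 × 29
714 = 2 × 3 × 7 × 17
646 = 2 × 17 × 19
gcd(2958, 714, 646) = 2 × 17 = 34.

34 cm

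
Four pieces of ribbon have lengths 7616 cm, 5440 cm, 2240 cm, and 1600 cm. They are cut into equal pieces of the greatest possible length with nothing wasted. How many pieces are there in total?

264

Piece length = gcd(7616, 5440, 2240, 1600).
7616 = 2^6 × 7 × 17
5440 = 2^6 × 5 × 17
2240 = 2^6 × 5 × 7
1600 = 2^6 × 5^2
gcd(7616, 5440, 2240, 1600) = 2^6 = 64.
Total pieces = 7616/64 + 5440/64 + 2240/64 + 1600/64 = 119 + 85 + 35 + 25 = 264.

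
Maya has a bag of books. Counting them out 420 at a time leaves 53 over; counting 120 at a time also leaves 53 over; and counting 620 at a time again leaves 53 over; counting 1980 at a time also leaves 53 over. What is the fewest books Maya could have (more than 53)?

859373

N − 53 must be a common multiple of 420, 120, 620, and 1980.
420 = 2^2 × 3 × 5 × 7
120 = 2^3 × 3 × 5
620 = 2^2 × 5 × 31
1980 = 2^2 × 3^2 × 5 × 11
LCM(420, 120, 620, 1980) = 2^3 × 3^2 × 5 × 7 × 11 × 31 = 859320.
Smallest N > 53 is LCM + 53 = 859320 + 53 = 859373.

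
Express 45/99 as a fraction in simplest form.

45 = 3^2 × 5
99 = 3^2 × 11
gcd(45, 99) = 3^2 = 9.
Divide numerator and denominator by 9: 45/99 = 5/11.

5/11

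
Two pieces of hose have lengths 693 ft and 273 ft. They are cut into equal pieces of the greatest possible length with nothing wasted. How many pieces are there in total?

46

Piece length = gcd(693, 273).
693 = 3^2 × 7 × 11
273 = 3 × 7 × 13
gcd(693, 273) = 3 × 7 = 21.
Total pieces = 693/21 + 273/21 = 33 + 13 = 46.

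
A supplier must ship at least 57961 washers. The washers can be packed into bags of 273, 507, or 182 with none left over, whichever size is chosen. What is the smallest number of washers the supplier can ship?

63882

The number of washers must be a common multiple of 273, 507, and 182, so a multiple of their LCM.
273 = 3 × 7 × 13
507 = 3 × 13^2
182 = 2 × 7 × 13
LCM(273, 507, 182) = 2 × 3 × 7 × 13^2 = 7098.
Smallest multiple of 7098 that is ≥ 57961: ⌈57961/7098⌉ × 7098 = 9 × 7098 = 63882.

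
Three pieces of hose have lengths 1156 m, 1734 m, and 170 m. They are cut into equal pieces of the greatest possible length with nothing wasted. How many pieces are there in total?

90

Piece length = gcd(1156, 1734, 170).
1156 = 2^2 × 17^2
1734 = 2 × 3 × 17^2
170 = 2 × 5 × 17
gcd(1156, 1734, 170) = 2 × 17 = 34.
Total pieces = 1156/34 + 1734/34 + 170/34 = 34 + 51 + 5 = 90.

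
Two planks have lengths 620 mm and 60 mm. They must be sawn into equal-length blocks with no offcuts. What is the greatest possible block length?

20 mm

The block length must divide every plank, so the greatest is gcd(620, 60).
620 = 2^2 × 5 × 31
60 = 2^2 × 3 × 5
gcd(620, 60) = 2^2 × 5 = 20.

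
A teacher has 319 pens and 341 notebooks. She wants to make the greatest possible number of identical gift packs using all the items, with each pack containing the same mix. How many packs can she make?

The pack count must divide each quantity, so the greatest is gcd(319, 341).
319 = 11 × 29
341 = 11 × 31
gcd(319, 341) = 11.

11 packs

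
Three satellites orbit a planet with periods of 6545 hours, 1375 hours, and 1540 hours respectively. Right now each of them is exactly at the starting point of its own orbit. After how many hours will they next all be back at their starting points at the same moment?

The first simultaneous occurrence is after LCM of the individual periods.
6545 = 5 × 7 × 11 × 17
1375 = 5^3 × 11
1540 = 2^2 × 5 × 7 × 11
LCM(6545, 1375, 1540) = 2^2 × 5^3 × 7 × 11 × 17 = 654500.

654500 hours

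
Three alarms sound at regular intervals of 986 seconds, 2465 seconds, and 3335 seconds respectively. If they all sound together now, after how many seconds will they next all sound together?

113390 seconds

The first simultaneous occurrence is after LCM of the individual periods.
986 = 2 × 17 × 29
2465 = 5 × 17 × 29
3335 = 5 × 23 × 29
LCM(986, 2465, 3335) = 2 × 5 × 17 × 23 × 29 = 113390.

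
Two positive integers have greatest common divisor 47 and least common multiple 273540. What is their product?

For any two positive integers, gcd × lcm = product = 47 × 273540 = 12856380.

12856380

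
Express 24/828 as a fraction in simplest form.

2/69

24 = 2^3 × 3
828 = 2^2 × 3^2 × 23
gcd(24, 828) = 2^2 × 3 = 12.
Divide numerator and denominator by 12: 24/828 = 2/69.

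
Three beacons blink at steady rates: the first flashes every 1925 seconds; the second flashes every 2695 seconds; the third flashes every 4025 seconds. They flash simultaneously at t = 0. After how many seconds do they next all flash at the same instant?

The first simultaneous occurrence is after LCM of the individual periods.
1925 = 5^2 × 7 × 11
2695 = 5 × 7^2 × 11
4025 = 5^2 × 7 × 23
LCM(1925, 2695, 4025) = 5^2 × 7^2 × 11 × 23 = 309925.

309925 seconds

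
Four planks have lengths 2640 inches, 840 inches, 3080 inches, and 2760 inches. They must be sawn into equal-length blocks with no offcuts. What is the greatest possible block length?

40 inches

The block length must divide every plank, so the greatest is gcd(2640, 840, 3080, 2760).
2640 = 2^4 × 3 × 5 × 11
840 = 2^3 × 3 × 5 × 7
3080 = 2^3 × 5 × 7 × 11
2760 = 2^3 × 3 × 5 × 23
gcd(2640, 840, 3080, 2760) = 2^3 × 5 = 40.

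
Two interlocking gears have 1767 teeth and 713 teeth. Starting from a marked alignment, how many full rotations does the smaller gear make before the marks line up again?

All finish a whole number of cycles simultaneously at t = LCM of the periods.
1767 = 3 × 19 × 31
713 = 23 × 31
LCM(1767, 713) = 3 × 19 × 23 × 31 = 40641.
Rotations for period 713: 40641 / 713 = 57.

57 rotations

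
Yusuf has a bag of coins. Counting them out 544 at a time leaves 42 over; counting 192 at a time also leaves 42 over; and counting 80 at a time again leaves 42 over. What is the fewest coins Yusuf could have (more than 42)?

16362

N − 42 must be a common multiple of 544, 192, and 80.
544 = 2^5 × 17
192 = 2^6 × 3
80 = 2^4 × 5
LCM(544, 192, 80) = 2^6 × 3 × 5 × 17 = 16320.
Smallest N > 42 is LCM + 42 = 16320 + 42 = 16362.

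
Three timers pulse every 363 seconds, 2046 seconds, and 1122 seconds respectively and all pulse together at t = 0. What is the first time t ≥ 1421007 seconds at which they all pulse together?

Joint pulses occur at multiples of LCM(363, 2046, 1122).
363 = 3 × 11^2
2046 = 2 × 3 × 11 × 31
1122 = 2 × 3 × 11 × 17
LCM(363, 2046, 1122) = 2 × 3 × 11^2 × 17 × 31 = 382602.
Smallest multiple of 382602 that is ≥ 1421007: ⌈1421007/382602⌉ × 382602 = 4 × 382602 = 1530408.

1530408 seconds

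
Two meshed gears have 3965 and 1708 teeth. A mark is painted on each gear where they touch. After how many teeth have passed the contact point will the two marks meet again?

We need the least common multiple of the intervals.
3965 = 5 × 13 × 61
1708 = 2^2 × 7 × 61
LCM(3965, 1708) = 2^2 × 5 × 7 × 13 × 61 = 111020.

111020 teeth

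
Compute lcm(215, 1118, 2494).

215 = 5 × 43
1118 = 2 × 13 × 43
2494 = 2 × 29 × 43
LCM(215, 1118, 2494) = 2 × 5 × 13 × 29 × 43 = 162110.

162110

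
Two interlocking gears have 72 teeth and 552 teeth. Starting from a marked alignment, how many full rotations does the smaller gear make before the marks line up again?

23 rotations

All finish a whole number of cycles simultaneously at t = LCM of the periods.
72 = 2^3 × 3^2
552 = 2^3 × 3 × 23
LCM(72, 552) = 2^3 × 3^2 × 23 = 1656.
Rotations for period 72: 1656 / 72 = 23.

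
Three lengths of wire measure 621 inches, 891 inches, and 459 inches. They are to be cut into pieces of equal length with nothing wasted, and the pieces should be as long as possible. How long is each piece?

27 inches

The greatest length dividing all of 621, 891, and 459 is their gcd.
621 = 3^3 × 23
891 = 3^4 × 11
459 = 3^3 × 17
gcd(621, 891, 459) = 3^3 = 27.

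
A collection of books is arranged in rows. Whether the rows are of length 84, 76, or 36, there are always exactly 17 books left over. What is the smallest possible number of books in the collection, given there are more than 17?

4805

N − 17 must be a common multiple of 84, 76, and 36.
84 = 2^2 × 3 × 7
76 = 2^2 × 19
36 = 2^2 × 3^2
LCM(84, 76, 36) = 2^2 × 3^2 × 7 × 19 = 4788.
Smallest N > 17 is LCM + 17 = 4788 + 17 = 4805.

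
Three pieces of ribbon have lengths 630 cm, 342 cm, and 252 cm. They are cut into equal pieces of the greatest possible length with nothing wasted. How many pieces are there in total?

Piece length = gcd(630, 342, 252).
630 = 2 × 3^2 × 5 × 7
342 = 2 × 3^2 × 19
252 = 2^2 × 3^2 × 7
gcd(630, 342, 252) = 2 × 3^2 = 18.
Total pieces = 630/18 + 342/18 + 252/18 = 35 + 19 + 14 = 68.

68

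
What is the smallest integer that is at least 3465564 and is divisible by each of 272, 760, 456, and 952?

The integer must be a common multiple of 272, 760, 456, and 952, so a multiple of their LCM.
272 = 2^4 × 17
760 = 2^3 × 5 × 19
456 = 2^3 × 3 × 19
952 = 2^3 × 7 × 17
LCM(272, 760, 456, 952) = 2^4 × 3 × 5 × 7 × 17 × 19 = 542640.
Smallest multiple of 542640 that is ≥ 3465564: ⌈3465564/542640⌉ × 542640 = 7 × 542640 = 3798480.

3798480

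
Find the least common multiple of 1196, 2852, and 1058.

1196 = 2^2 × 13 × 23
2852 = 2^2 × 23 × 31
1058 = 2 × 23^2
LCM(1196, 2852, 1058) = 2^2 × 13 × 23^2 × 31 = 852748.

852748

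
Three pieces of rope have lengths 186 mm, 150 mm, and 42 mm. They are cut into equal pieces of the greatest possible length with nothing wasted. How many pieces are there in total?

63

Piece length = gcd(186, 150, 42).
186 = 2 × 3 × 31
150 = 2 × 3 × 5^2
42 = 2 × 3 × 7
gcd(186, 150, 42) = 2 × 3 = 6.
Total pieces = 186/6 + 150/6 + 42/6 = 31 + 25 + 7 = 63.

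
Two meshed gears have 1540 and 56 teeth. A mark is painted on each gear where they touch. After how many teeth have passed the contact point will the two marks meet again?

We need the least common multiple of the intervals.
1540 = 2^2 × 5 × 7 × 11
56 = 2^3 × 7
LCM(1540, 56) = 2^3 × 5 × 7 × 11 = 3080.

3080 teeth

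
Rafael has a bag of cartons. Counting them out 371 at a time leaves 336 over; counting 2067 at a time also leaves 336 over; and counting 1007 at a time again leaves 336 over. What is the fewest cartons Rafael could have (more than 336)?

N − 336 must be a common multiple of 371, 2067, and 1007.
371 = 7 × 53
2067 = 3 × 13 × 53
1007 = 19 × 53
LCM(371, 2067, 1007) = 3 × 7 × 13 × 19 × 53 = 274911.
Smallest N > 336 is LCM + 336 = 274911 + 336 = 275247.

275247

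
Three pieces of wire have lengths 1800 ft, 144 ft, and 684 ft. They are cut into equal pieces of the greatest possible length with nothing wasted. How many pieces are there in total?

Piece length = gcd(1800, 144, 684).
1800 = 2^3 × 3^2 × 5^2
144 = 2^4 × 3^2
684 = 2^2 × 3^2 × 19
gcd(1800, 144, 684) = 2^2 × 3^2 = 36.
Total pieces = 1800/36 + 144/36 + 684/36 = 50 + 4 + 19 = 73.

73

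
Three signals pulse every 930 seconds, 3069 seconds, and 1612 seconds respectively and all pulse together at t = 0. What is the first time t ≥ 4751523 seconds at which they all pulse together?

4787640 seconds

Joint pulses occur at multiples of LCM(930, 3069, 1612).
930 = 2 × 3 × 5 × 31
3069 = 3^2 × 11 × 31
1612 = 2^2 × 13 × 31
LCM(930, 3069, 1612) = 2^2 × 3^2 × 5 × 11 × 13 × 31 = 797940.
Smallest multiple of 797940 that is ≥ 4751523: ⌈4751523/797940⌉ × 797940 = 6 × 797940 = 4787640.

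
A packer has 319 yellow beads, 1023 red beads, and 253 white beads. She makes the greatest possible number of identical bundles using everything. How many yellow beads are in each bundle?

29

Number of bundles = gcd(319, 1023, 253).
319 = 11 × 29
1023 = 3 × 11 × 31
253 = 11 × 23
gcd(319, 1023, 253) = 11.
yellow beads per bundle = 319 / 11 = 29.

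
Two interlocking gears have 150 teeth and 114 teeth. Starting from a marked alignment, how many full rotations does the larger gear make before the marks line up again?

The first common completion time is the LCM of the periods.
150 = 2 × 3 × 5^2
114 = 2 × 3 × 19
LCM(150, 114) = 2 × 3 × 5^2 × 19 = 2850.
Rotations for period 150: 2850 / 150 = 19.

19 rotations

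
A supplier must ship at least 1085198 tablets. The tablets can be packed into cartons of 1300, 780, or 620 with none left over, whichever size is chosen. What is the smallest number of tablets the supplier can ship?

1088100

The number of tablets must be a common multiple of 1300, 780, and 620, so a multiple of their LCM.
1300 = 2^2 × 5^2 × 13
780 = 2^2 × 3 × 5 × 13
620 = 2^2 × 5 × 31
LCM(1300, 780, 620) = 2^2 × 3 × 5^2 × 13 × 31 = 120900.
Smallest multiple of 120900 that is ≥ 1085198: ⌈1085198/120900⌉ × 120900 = 9 × 120900 = 1088100.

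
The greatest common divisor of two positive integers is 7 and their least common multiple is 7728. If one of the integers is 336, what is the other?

161

For two integers, gcd × lcm = product, so the other is (7 × 7728) / 336 = 54096 / 336 = 161.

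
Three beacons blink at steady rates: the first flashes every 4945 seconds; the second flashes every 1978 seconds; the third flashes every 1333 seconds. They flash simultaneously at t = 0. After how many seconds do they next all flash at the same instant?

306590 seconds

The first simultaneous occurrence is after LCM of the individual periods.
4945 = 5 × 23 × 43
1978 = 2 × 23 × 43
1333 = 31 × 43
LCM(4945, 1978, 1333) = 2 × 5 × 23 × 31 × 43 = 306590.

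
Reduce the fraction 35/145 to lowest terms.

7/29

35 = 5 × 7
145 = 5 × 29
gcd(35, 145) = 5.
Divide numerator and denominator by 5: 35/145 = 7/29.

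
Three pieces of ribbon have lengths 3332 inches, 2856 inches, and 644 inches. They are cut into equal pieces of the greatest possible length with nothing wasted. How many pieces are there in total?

Piece length = gcd(3332, 2856, 644).
3332 = 2^2 × 7^2 × 17
2856 = 2^3 × 3 × 7 × 17
644 = 2^2 × 7 × 23
gcd(3332, 2856, 644) = 2^2 × 7 = 28.
Total pieces = 3332/28 + 2856/28 + 644/28 = 119 + 102 + 23 = 244.

244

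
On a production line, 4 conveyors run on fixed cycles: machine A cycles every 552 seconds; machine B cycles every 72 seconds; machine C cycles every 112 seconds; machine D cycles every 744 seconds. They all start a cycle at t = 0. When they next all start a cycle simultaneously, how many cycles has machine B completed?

They are all back at their starting positions together after one LCM of the periods.
552 = 2^3 × 3 × 23
72 = 2^3 × 3^2
112 = 2^4 × 7
744 = 2^3 × 3 × 31
LCM(552, 72, 112, 744) = 2^4 × 3^2 × 7 × 23 × 31 = 718704.
Cycles for period 72: 718704 / 72 = 9982.

9982 cycles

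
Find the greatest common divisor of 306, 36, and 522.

18

306 = 2 × 3^2 × 17
36 = 2^2 × 3^2
522 = 2 × 3^2 × 29
gcd(306, 36, 522) = 2 × 3^2 = 18.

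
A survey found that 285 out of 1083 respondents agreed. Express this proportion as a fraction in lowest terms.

5/19

285 = 3 × 5 × 19
1083 = 3 × 19^2
gcd(285, 1083) = 3 × 19 = 57.
Divide numerator and denominator by 57: 285/1083 = 5/19.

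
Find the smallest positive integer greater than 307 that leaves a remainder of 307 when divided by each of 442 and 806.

14009

N − 307 must be a common multiple of 442 and 806.
442 = 2 × 13 × 17
806 = 2 × 13 × 31
LCM(442, 806) = 2 × 13 × 17 × 31 = 13702.
Smallest N > 307 is LCM + 307 = 13702 + 307 = 14009.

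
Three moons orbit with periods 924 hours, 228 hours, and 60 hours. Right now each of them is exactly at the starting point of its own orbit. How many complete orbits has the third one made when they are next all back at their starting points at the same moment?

They are all back at their starting positions together after one LCM of the periods.
924 = 2^2 × 3 × 7 × 11
228 = 2^2 × 3 × 19
60 = 2^2 × 3 × 5
LCM(924, 228, 60) = 2^2 × 3 × 5 × 7 × 11 × 19 = 87780.
Orbits for period 60: 87780 / 60 = 1463.

1463 orbits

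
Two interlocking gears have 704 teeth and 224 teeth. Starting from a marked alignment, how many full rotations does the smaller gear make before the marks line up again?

22 rotations

They are all back at their starting positions together after one LCM of the periods.
704 = 2^6 × 11
224 = 2^5 × 7
LCM(704, 224) = 2^6 × 7 × 11 = 4928.
Rotations for period 224: 4928 / 224 = 22.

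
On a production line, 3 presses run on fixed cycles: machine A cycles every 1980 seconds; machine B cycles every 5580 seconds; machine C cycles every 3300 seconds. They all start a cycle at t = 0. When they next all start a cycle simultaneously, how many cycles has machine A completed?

155 cycles

They are all back at their starting positions together after one LCM of the periods.
1980 = 2^2 × 3^2 × 5 × 11
5580 = 2^2 × 3^2 × 5 × 31
3300 = 2^2 × 3 × 5^2 × 11
LCM(1980, 5580, 3300) = 2^2 × 3^2 × 5^2 × 11 × 31 = 306900.
Cycles for period 1980: 306900 / 1980 = 155.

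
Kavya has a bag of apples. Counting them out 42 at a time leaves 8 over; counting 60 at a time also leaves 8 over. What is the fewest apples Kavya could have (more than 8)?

428

N − 8 must be a common multiple of 42 and 60.
42 = 2 × 3 × 7
60 = 2^2 × 3 × 5
LCM(42, 60) = 2^2 × 3 × 5 × 7 = 420.
Smallest N > 8 is LCM + 8 = 420 + 8 = 428.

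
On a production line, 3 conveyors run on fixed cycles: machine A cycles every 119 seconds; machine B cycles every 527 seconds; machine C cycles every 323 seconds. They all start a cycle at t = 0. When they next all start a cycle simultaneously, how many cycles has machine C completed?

217 cycles

They are all back at their starting positions together after one LCM of the periods.
119 = 7 × 17
527 = 17 × 31
323 = 17 × 19
LCM(119, 527, 323) = 7 × 17 × 19 × 31 = 70091.
Cycles for period 323: 70091 / 323 = 217.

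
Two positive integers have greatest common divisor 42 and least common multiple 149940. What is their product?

For any two positive integers, gcd × lcm = product = 42 × 149940 = 6297480.

6297480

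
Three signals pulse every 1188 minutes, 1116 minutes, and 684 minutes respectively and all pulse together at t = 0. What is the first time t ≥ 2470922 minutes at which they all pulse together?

Joint pulses occur at multiples of LCM(1188, 1116, 684).
1188 = 2^2 × 3^3 × 11
1116 = 2^2 × 3^2 × 31
684 = 2^2 × 3^2 × 19
LCM(1188, 1116, 684) = 2^2 × 3^3 × 11 × 19 × 31 = 699732.
Smallest multiple of 699732 that is ≥ 2470922: ⌈2470922/699732⌉ × 699732 = 4 × 699732 = 2798928.

2798928 minutes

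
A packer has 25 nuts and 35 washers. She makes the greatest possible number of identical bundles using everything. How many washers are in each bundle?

7

Number of bundles = gcd(25, 35).
25 = 5^2
35 = 5 × 7
gcd(25, 35) = 5.
washers per bundle = 35 / 5 = 7.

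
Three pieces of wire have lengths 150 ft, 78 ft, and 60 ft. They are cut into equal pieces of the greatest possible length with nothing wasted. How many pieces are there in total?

Piece length = gcd(150, 78, 60).
150 = 2 × 3 × 5^2
78 = 2 × 3 × 13
60 = 2^2 × 3 × 5
gcd(150, 78, 60) = 2 × 3 = 6.
Total pieces = 150/6 + 78/6 + 60/6 = 25 + 13 + 10 = 48.

48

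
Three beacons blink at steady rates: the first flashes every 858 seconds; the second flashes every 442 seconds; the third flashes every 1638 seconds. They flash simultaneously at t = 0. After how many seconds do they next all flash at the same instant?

306306 seconds

They coincide at every common multiple of the periods; the first is the LCM.
858 = 2 × 3 × 11 × 13
442 = 2 × 13 × 17
1638 = 2 × 3^2 × 7 × 13
LCM(858, 442, 1638) = 2 × 3^2 × 7 × 11 × 13 × 17 = 306306.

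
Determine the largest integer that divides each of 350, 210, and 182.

14

350 = 2 × 5^2 × 7
210 = 2 × 3 × 5 × 7
182 = 2 × 7 × 13
gcd(350, 210, 182) = 2 × 7 = 14.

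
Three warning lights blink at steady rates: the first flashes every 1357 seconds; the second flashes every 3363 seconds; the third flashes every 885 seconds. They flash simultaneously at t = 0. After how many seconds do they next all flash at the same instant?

They coincide at every common multiple of the periods; the first is the LCM.
1357 = 23 × 59
3363 = 3 × 19 × 59
885 = 3 × 5 × 59
LCM(1357, 3363, 885) = 3 × 5 × 19 × 23 × 59 = 386745.

386745 seconds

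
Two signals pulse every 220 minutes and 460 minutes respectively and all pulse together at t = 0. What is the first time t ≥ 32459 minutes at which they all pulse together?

35420 minutes

Joint pulses occur at multiples of LCM(220, 460).
220 = 2^2 × 5 × 11
460 = 2^2 × 5 × 23
LCM(220, 460) = 2^2 × 5 × 11 × 23 = 5060.
Smallest multiple of 5060 that is ≥ 32459: ⌈32459/5060⌉ × 5060 = 7 × 5060 = 35420.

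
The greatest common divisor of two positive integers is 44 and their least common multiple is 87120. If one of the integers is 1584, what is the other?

2420

For two integers, gcd × lcm = product, so the other is (44 × 87120) / 1584 = 3833280 / 1584 = 2420.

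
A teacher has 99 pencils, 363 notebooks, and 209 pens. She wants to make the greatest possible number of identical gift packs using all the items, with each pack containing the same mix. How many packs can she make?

The pack count must divide each quantity, so the greatest is gcd(99, 363, 209).
99 = 3^2 × 11
363 = 3 × 11^2
209 = 11 × 19
gcd(99, 363, 209) = 11.

11 packs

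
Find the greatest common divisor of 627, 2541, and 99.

33

627 = 3 × 11 × 19
2541 = 3 × 7 × 11^2
99 = 3^2 × 11
gcd(627, 2541, 99) = 3 × 11 = 33.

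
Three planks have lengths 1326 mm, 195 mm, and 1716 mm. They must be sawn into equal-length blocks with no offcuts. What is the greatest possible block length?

39 mm

The block length must divide every plank, so the greatest is gcd(1326, 195, 1716).
1326 = 2 × 3 × 13 × 17
195 = 3 × 5 × 13
1716 = 2^2 × 3 × 11 × 13
gcd(1326, 195, 1716) = 3 × 13 = 39.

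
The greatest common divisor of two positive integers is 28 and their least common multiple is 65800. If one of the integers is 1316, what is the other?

For two integers, gcd × lcm = product, so the other is (28 × 65800) / 1316 = 1842400 / 1316 = 1400.

1400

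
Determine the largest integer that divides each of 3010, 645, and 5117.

43

3010 = 2 × 5 × 7 × 43
645 = 3 × 5 × 43
5117 = 7 × 17 × 43
gcd(3010, 645, 5117) = 43.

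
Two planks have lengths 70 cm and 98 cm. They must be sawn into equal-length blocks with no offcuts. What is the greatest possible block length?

14 cm

By the Euclidean algorithm:
98 = 1 × 70 + 28
70 = 2 × 28 + 14
28 = 2 × 14 + 0
gcd(70, 98) = 14.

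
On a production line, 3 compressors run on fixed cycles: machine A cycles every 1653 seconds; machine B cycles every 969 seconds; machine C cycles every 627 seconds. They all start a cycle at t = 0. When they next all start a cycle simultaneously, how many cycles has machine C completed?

493 cycles

They are all back at their starting positions together after one LCM of the periods.
1653 = 3 × 19 × 29
969 = 3 × 17 × 19
627 = 3 × 11 × 19
LCM(1653, 969, 627) = 3 × 11 × 17 × 19 × 29 = 309111.
Cycles for period 627: 309111 / 627 = 493.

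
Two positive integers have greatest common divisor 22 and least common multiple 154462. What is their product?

3398164

For any two positive integers, gcd × lcm = product = 22 × 154462 = 3398164.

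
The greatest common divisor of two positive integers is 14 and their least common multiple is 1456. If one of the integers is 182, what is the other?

112

For two integers, gcd × lcm = product, so the other is (14 × 1456) / 182 = 20384 / 182 = 112.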